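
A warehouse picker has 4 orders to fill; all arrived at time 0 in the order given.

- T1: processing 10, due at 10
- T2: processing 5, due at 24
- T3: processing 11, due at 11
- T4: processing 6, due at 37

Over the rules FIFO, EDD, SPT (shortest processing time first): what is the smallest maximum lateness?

FIFO (arrival order): T1 T2 T3 T4.
T1: 0→10, due 10, lateness 0
T2: 10→15, due 24, lateness -9
T3: 15→26, due 11, lateness 15
T4: 26→32, due 37, lateness -5
Maximum = 15.
EDD (increasing due date): T1 T3 T2 T4.
T1: 0→10, due 10, lateness 0
T3: 10→21, due 11, lateness 10
T2: 21→26, due 24, lateness 2
T4: 26→32, due 37, lateness -5
Maximum = 10.
SPT (increasing processing time): T2 T4 T1 T3.
T2: 0→5, due 24, lateness -19
T4: 5→11, due 37, lateness -26
T1: 11→21, due 10, lateness 11
T3: 21→32, due 11, lateness 21
Maximum = 21.
FIFO 15, EDD 10, SPT 21 → minimum 10.

10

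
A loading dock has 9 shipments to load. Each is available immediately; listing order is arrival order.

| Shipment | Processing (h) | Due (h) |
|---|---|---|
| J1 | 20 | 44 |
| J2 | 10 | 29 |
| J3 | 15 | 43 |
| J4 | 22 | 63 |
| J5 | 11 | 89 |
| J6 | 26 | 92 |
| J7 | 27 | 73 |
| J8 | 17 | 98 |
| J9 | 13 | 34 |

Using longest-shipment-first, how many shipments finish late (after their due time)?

7

LPT (decreasing processing time): J7 J6 J4 J1 J8 J3 J9 J5 J2.
J7: 0→27, due 73, tardiness 0
J6: 27→53, due 92, tardiness 0
J4: 53→75, due 63, tardiness 12
J1: 75→95, due 44, tardiness 51
J8: 95→112, due 98, tardiness 14
J3: 112→127, due 43, tardiness 84
J9: 127→140, due 34, tardiness 106
J5: 140→151, due 89, tardiness 62
J2: 151→161, due 29, tardiness 132
Late shipments: 7.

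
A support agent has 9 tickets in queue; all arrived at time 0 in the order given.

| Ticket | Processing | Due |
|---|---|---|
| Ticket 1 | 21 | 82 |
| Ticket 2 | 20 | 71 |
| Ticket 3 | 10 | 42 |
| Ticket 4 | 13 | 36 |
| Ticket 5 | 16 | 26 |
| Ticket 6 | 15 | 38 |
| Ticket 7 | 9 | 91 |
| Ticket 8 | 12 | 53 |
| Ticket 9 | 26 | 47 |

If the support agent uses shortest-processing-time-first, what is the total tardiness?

231

SPT (increasing processing time): Ticket 7 Ticket 3 Ticket 8 Ticket 4 Ticket 6 Ticket 5 Ticket 2 Ticket 1 Ticket 9.
Ticket 7: 0→9, due 91, tardiness 0
Ticket 3: 9→19, due 42, tardiness 0
Ticket 8: 19→31, due 53, tardiness 0
Ticket 4: 31→44, due 36, tardiness 8
Ticket 6: 44→59, due 38, tardiness 21
Ticket 5: 59→75, due 26, tardiness 49
Ticket 2: 75→95, due 71, tardiness 24
Ticket 1: 95→116, due 82, tardiness 34
Ticket 9: 116→142, due 47, tardiness 95
Sum = 0+0+0+8+21+49+24+34+95 = 231.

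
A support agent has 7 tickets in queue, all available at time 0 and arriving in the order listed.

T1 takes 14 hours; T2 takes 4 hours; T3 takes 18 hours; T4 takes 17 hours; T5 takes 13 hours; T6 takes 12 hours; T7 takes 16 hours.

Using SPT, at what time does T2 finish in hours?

4

SPT (increasing processing time): T2 T6 T5 T1 T7 T4 T3.
T2: 0→4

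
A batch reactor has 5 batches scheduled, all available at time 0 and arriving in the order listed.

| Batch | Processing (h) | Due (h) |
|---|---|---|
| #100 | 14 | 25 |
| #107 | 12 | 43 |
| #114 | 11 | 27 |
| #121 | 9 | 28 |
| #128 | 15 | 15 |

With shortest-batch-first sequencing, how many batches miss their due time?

2

SPT (increasing processing time): #121 #114 #107 #100 #128.
#121: 0→9, due 28, tardiness 0
#114: 9→20, due 27, tardiness 0
#107: 20→32, due 43, tardiness 0
#100: 32→46, due 25, tardiness 21
#128: 46→61, due 15, tardiness 46
Late batches: 2.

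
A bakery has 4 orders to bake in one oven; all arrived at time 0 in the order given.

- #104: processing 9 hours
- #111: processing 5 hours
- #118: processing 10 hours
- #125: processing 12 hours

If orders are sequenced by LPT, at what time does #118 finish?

LPT (decreasing processing time): #125 #118 #104 #111.
#125: 0→12
#118: 12→22

22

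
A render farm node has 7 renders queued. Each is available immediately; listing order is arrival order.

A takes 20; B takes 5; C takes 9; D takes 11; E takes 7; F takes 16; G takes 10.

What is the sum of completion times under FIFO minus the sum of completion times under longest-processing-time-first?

FIFO (arrival order): A B C D E F G.
A: 0→20
B: 20→25
C: 25→34
D: 34→45
E: 45→52
F: 52→68
G: 68→78
Sum = 20+25+34+45+52+68+78 = 322.
LPT (decreasing processing time): A F D G C E B.
A: 0→20
F: 20→36
D: 36→47
G: 47→57
C: 57→66
E: 66→73
B: 73→78
Sum = 20+36+47+57+66+73+78 = 377.
Difference = 322 − 377 = -55.

-55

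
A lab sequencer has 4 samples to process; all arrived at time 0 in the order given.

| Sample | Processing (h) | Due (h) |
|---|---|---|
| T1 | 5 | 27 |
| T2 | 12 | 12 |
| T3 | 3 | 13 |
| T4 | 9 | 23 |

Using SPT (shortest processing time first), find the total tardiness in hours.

SPT (increasing processing time): T3 T1 T4 T2.
T3: 0→3, due 13, tardiness 0
T1: 3→8, due 27, tardiness 0
T4: 8→17, due 23, tardiness 0
T2: 17→29, due 12, tardiness 17
Sum = 0+0+0+17 = 17.

17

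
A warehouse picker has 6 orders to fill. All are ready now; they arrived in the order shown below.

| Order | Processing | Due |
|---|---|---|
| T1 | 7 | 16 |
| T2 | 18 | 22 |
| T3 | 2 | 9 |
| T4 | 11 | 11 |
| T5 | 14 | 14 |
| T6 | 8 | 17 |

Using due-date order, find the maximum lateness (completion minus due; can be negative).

38

EDD (increasing due date): T3 T4 T5 T1 T6 T2.
T3: 0→2, due 9, lateness -7
T4: 2→13, due 11, lateness 2
T5: 13→27, due 14, lateness 13
T1: 27→34, due 16, lateness 18
T6: 34→42, due 17, lateness 25
T2: 42→60, due 22, lateness 38
Maximum = 38.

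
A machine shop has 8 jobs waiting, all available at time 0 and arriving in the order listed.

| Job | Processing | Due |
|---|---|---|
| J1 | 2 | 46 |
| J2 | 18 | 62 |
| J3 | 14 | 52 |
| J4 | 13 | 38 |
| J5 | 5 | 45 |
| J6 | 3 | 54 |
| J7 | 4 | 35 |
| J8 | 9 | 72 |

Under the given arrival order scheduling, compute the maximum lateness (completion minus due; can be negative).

FIFO (arrival order): J1 J2 J3 J4 J5 J6 J7 J8.
J1: 0→2, due 46, lateness -44
J2: 2→20, due 62, lateness -42
J3: 20→34, due 52, lateness -18
J4: 34→47, due 38, lateness 9
J5: 47→52, due 45, lateness 7
J6: 52→55, due 54, lateness 1
J7: 55→59, due 35, lateness 24
J8: 59→68, due 72, lateness -4
Maximum = 24.

24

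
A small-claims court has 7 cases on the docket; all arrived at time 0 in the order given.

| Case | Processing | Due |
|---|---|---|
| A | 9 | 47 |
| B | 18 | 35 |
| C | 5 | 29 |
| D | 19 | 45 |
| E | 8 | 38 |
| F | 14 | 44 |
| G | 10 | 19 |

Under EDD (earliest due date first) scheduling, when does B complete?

EDD (increasing due date): G C B E F D A.
G: 0→10
C: 10→15
B: 15→33

33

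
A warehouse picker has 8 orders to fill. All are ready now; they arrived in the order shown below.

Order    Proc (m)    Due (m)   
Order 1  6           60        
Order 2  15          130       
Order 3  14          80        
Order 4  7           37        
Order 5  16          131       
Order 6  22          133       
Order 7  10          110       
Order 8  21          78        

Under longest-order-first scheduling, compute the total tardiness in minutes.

LPT (decreasing processing time): Order 6 Order 8 Order 5 Order 2 Order 3 Order 7 Order 4 Order 1.
Order 6: 0→22, due 133, tardiness 0
Order 8: 22→43, due 78, tardiness 0
Order 5: 43→59, due 131, tardiness 0
Order 2: 59→74, due 130, tardiness 0
Order 3: 74→88, due 80, tardiness 8
Order 7: 88→98, due 110, tardiness 0
Order 4: 98→105, due 37, tardiness 68
Order 1: 105→111, due 60, tardiness 51
Sum = 0+0+0+0+8+0+68+51 = 127.

127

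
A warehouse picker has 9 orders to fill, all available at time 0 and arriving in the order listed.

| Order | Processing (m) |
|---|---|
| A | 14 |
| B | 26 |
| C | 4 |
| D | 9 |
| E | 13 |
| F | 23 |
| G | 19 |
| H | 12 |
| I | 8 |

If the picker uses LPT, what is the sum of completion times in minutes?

LPT (decreasing processing time): B F G A E H D I C.
B: 0→26
F: 26→49
G: 49→68
A: 68→82
E: 82→95
H: 95→107
D: 107→116
I: 116→124
C: 124→128
Sum = 26+49+68+82+95+107+116+124+128 = 795.

795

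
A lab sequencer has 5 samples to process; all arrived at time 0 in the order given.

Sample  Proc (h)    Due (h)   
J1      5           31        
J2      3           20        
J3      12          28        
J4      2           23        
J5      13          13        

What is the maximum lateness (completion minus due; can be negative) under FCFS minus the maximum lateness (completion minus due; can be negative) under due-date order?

18

FIFO (arrival order): J1 J2 J3 J4 J5.
J1: 0→5, due 31, lateness -26
J2: 5→8, due 20, lateness -12
J3: 8→20, due 28, lateness -8
J4: 20→22, due 23, lateness -1
J5: 22→35, due 13, lateness 22
Maximum = 22.
EDD (increasing due date): J5 J2 J4 J3 J1.
J5: 0→13, due 13, lateness 0
J2: 13→16, due 20, lateness -4
J4: 16→18, due 23, lateness -5
J3: 18→30, due 28, lateness 2
J1: 30→35, due 31, lateness 4
Maximum = 4.
Difference = 22 − 4 = 18.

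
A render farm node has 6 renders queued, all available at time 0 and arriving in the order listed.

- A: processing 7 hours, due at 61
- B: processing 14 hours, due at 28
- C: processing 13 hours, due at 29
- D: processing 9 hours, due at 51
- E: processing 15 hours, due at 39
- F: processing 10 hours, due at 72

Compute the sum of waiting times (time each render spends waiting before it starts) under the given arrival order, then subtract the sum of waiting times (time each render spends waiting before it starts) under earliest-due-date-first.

FIFO (arrival order): A B C D E F.
A: waits 0, runs 0→7
B: waits 7, runs 7→21
C: waits 21, runs 21→34
D: waits 34, runs 34→43
E: waits 43, runs 43→58
F: waits 58, runs 58→68
Sum = 0+7+21+34+43+58 = 163.
EDD (increasing due date): B C E D A F.
B: waits 0, runs 0→14
C: waits 14, runs 14→27
E: waits 27, runs 27→42
D: waits 42, runs 42→51
A: waits 51, runs 51→58
F: waits 58, runs 58→68
Sum = 0+14+27+42+51+58 = 192.
Difference = 163 − 192 = -29.

-29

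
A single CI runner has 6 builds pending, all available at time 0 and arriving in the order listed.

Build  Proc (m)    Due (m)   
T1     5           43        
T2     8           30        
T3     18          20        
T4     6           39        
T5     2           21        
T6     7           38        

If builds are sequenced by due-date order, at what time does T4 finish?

41

EDD (increasing due date): T3 T5 T2 T6 T4 T1.
T3: 0→18
T5: 18→20
T2: 20→28
T6: 28→35
T4: 35→41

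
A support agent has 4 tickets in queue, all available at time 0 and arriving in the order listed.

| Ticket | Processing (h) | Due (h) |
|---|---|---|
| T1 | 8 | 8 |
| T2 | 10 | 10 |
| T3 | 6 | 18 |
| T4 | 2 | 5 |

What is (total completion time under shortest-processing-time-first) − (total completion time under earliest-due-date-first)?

-6

SPT (increasing processing time): T4 T3 T1 T2.
T4: 0→2
T3: 2→8
T1: 8→16
T2: 16→26
Sum = 2+8+16+26 = 52.
EDD (increasing due date): T4 T1 T2 T3.
T4: 0→2
T1: 2→10
T2: 10→20
T3: 20→26
Sum = 2+10+20+26 = 58.
Difference = 52 − 58 = -6.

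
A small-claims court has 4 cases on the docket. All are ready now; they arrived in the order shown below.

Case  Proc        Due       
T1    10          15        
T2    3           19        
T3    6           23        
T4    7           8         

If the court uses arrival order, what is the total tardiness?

18

FIFO (arrival order): T1 T2 T3 T4.
T1: 0→10, due 15, tardiness 0
T2: 10→13, due 19, tardiness 0
T3: 13→19, due 23, tardiness 0
T4: 19→26, due 8, tardiness 18
Sum = 0+0+0+18 = 18.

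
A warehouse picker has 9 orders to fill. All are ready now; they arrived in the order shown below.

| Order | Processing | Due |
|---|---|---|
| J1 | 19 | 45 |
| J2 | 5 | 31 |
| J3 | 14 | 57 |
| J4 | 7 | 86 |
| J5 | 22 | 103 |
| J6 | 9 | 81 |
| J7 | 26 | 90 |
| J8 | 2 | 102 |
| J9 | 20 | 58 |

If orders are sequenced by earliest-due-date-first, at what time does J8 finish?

102

EDD (increasing due date): J2 J1 J3 J9 J6 J4 J7 J8 J5.
J2: 0→5
J1: 5→24
J3: 24→38
J9: 38→58
J6: 58→67
J4: 67→74
J7: 74→100
J8: 100→102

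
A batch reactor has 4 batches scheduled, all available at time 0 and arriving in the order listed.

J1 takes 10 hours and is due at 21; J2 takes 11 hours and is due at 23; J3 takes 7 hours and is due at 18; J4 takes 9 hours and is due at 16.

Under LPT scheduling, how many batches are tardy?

LPT (decreasing processing time): J2 J1 J4 J3.
J2: 0→11, due 23, tardiness 0
J1: 11→21, due 21, tardiness 0
J4: 21→30, due 16, tardiness 14
J3: 30→37, due 18, tardiness 19
Late batches: 2.

2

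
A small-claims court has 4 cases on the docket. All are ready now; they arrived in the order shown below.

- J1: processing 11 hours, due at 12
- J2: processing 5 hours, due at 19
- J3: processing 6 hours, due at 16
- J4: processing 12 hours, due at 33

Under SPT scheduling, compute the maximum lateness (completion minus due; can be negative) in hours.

10

SPT (increasing processing time): J2 J3 J1 J4.
J2: 0→5, due 19, lateness -14
J3: 5→11, due 16, lateness -5
J1: 11→22, due 12, lateness 10
J4: 22→34, due 33, lateness 1
Maximum = 10.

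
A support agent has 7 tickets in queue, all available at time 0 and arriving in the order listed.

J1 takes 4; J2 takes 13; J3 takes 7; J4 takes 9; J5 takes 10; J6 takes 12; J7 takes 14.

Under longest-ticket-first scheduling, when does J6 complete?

LPT (decreasing processing time): J7 J2 J6 J5 J4 J3 J1.
J7: 0→14
J2: 14→27
J6: 27→39

39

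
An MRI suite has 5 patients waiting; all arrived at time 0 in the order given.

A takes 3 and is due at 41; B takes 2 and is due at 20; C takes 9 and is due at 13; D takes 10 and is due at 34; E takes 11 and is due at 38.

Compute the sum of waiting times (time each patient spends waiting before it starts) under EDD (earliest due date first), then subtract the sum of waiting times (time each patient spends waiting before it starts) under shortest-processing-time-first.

28

EDD (increasing due date): C B D E A.
C: waits 0, runs 0→9
B: waits 9, runs 9→11
D: waits 11, runs 11→21
E: waits 21, runs 21→32
A: waits 32, runs 32→35
Sum = 0+9+11+21+32 = 73.
SPT (increasing processing time): B A C D E.
B: waits 0, runs 0→2
A: waits 2, runs 2→5
C: waits 5, runs 5→14
D: waits 14, runs 14→24
E: waits 24, runs 24→35
Sum = 0+2+5+14+24 = 45.
Difference = 73 − 45 = 28.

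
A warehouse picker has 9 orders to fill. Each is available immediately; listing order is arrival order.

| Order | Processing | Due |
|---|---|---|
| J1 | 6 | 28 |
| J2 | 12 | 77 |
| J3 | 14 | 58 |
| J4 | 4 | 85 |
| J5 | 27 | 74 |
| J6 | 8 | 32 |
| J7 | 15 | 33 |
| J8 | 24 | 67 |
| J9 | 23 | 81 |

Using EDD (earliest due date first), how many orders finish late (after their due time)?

4

EDD (increasing due date): J1 J6 J7 J3 J8 J5 J2 J9 J4.
J1: 0→6, due 28, tardiness 0
J6: 6→14, due 32, tardiness 0
J7: 14→29, due 33, tardiness 0
J3: 29→43, due 58, tardiness 0
J8: 43→67, due 67, tardiness 0
J5: 67→94, due 74, tardiness 20
J2: 94→106, due 77, tardiness 29
J9: 106→129, due 81, tardiness 48
J4: 129→133, due 85, tardiness 48
Late orders: 4.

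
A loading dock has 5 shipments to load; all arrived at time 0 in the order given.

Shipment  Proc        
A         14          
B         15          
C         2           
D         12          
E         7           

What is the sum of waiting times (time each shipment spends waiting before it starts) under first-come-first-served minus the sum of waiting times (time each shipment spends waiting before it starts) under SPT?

FIFO (arrival order): A B C D E.
A: waits 0, runs 0→14
B: waits 14, runs 14→29
C: waits 29, runs 29→31
D: waits 31, runs 31→43
E: waits 43, runs 43→50
Sum = 0+14+29+31+43 = 117.
SPT (increasing processing time): C E D A B.
C: waits 0, runs 0→2
E: waits 2, runs 2→9
D: waits 9, runs 9→21
A: waits 21, runs 21→35
B: waits 35, runs 35→50
Sum = 0+2+9+21+35 = 67.
Difference = 117 − 67 = 50.

50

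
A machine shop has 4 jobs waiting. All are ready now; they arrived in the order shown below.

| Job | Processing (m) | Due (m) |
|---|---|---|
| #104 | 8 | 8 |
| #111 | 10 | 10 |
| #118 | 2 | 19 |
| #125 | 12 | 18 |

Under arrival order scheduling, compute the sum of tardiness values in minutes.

23

FIFO (arrival order): #104 #111 #118 #125.
#104: 0→8, due 8, tardiness 0
#111: 8→18, due 10, tardiness 8
#118: 18→20, due 19, tardiness 1
#125: 20→32, due 18, tardiness 14
Sum = 0+8+1+14 = 23.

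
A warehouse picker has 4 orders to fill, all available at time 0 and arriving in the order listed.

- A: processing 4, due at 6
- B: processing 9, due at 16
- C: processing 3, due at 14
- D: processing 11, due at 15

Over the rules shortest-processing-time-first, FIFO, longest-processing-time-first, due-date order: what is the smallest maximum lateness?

SPT (increasing processing time): C A B D.
C: 0→3, due 14, lateness -11
A: 3→7, due 6, lateness 1
B: 7→16, due 16, lateness 0
D: 16→27, due 15, lateness 12
Maximum = 12.
FIFO (arrival order): A B C D.
A: 0→4, due 6, lateness -2
B: 4→13, due 16, lateness -3
C: 13→16, due 14, lateness 2
D: 16→27, due 15, lateness 12
Maximum = 12.
LPT (decreasing processing time): D B A C.
D: 0→11, due 15, lateness -4
B: 11→20, due 16, lateness 4
A: 20→24, due 6, lateness 18
C: 24→27, due 14, lateness 13
Maximum = 18.
EDD (increasing due date): A C D B.
A: 0→4, due 6, lateness -2
C: 4→7, due 14, lateness -7
D: 7→18, due 15, lateness 3
B: 18→27, due 16, lateness 11
Maximum = 11.
SPT 12, FIFO 12, LPT 18, EDD 11 → minimum 11.

11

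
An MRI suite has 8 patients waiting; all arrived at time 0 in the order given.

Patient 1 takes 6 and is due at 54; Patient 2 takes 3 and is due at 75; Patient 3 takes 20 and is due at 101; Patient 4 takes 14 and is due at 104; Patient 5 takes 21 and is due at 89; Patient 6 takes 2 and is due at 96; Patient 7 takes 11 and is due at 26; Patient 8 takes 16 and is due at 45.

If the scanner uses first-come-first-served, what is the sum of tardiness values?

99

FIFO (arrival order): Patient 1 Patient 2 Patient 3 Patient 4 Patient 5 Patient 6 Patient 7 Patient 8.
Patient 1: 0→6, due 54, tardiness 0
Patient 2: 6→9, due 75, tardiness 0
Patient 3: 9→29, due 101, tardiness 0
Patient 4: 29→43, due 104, tardiness 0
Patient 5: 43→64, due 89, tardiness 0
Patient 6: 64→66, due 96, tardiness 0
Patient 7: 66→77, due 26, tardiness 51
Patient 8: 77→93, due 45, tardiness 48
Sum = 0+0+0+0+0+0+51+48 = 99.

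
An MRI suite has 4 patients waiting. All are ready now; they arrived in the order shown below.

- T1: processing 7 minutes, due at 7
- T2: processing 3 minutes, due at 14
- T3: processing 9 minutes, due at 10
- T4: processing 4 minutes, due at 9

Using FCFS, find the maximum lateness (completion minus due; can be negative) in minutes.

14

FIFO (arrival order): T1 T2 T3 T4.
T1: 0→7, due 7, lateness 0
T2: 7→10, due 14, lateness -4
T3: 10→19, due 10, lateness 9
T4: 19→23, due 9, lateness 14
Maximum = 14.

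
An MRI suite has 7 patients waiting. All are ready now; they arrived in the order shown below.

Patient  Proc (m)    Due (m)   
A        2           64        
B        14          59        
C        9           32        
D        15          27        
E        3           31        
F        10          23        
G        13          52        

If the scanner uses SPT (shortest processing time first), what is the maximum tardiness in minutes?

SPT (increasing processing time): A E C F G B D.
A: 0→2, due 64, tardiness 0
E: 2→5, due 31, tardiness 0
C: 5→14, due 32, tardiness 0
F: 14→24, due 23, tardiness 1
G: 24→37, due 52, tardiness 0
B: 37→51, due 59, tardiness 0
D: 51→66, due 27, tardiness 39
Maximum = 39.

39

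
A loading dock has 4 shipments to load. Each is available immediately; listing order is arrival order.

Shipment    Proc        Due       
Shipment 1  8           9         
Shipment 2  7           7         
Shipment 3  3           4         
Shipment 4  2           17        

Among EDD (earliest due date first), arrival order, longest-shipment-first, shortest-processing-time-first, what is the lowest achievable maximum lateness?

9

EDD (increasing due date): Shipment 3 Shipment 2 Shipment 1 Shipment 4.
Shipment 3: 0→3, due 4, lateness -1
Shipment 2: 3→10, due 7, lateness 3
Shipment 1: 10→18, due 9, lateness 9
Shipment 4: 18→20, due 17, lateness 3
Maximum = 9.
FIFO (arrival order): Shipment 1 Shipment 2 Shipment 3 Shipment 4.
Shipment 1: 0→8, due 9, lateness -1
Shipment 2: 8→15, due 7, lateness 8
Shipment 3: 15→18, due 4, lateness 14
Shipment 4: 18→20, due 17, lateness 3
Maximum = 14.
LPT (decreasing processing time): Shipment 1 Shipment 2 Shipment 3 Shipment 4.
Shipment 1: 0→8, due 9, lateness -1
Shipment 2: 8→15, due 7, lateness 8
Shipment 3: 15→18, due 4, lateness 14
Shipment 4: 18→20, due 17, lateness 3
Maximum = 14.
SPT (increasing processing time): Shipment 4 Shipment 3 Shipment 2 Shipment 1.
Shipment 4: 0→2, due 17, lateness -15
Shipment 3: 2→5, due 4, lateness 1
Shipment 2: 5→12, due 7, lateness 5
Shipment 1: 12→20, due 9, lateness 11
Maximum = 11.
EDD 9, FIFO 14, LPT 14, SPT 11 → minimum 9.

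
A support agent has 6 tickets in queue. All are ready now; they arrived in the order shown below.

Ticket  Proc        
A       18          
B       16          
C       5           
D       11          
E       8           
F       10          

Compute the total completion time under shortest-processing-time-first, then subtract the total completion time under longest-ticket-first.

-90

SPT (increasing processing time): C E F D B A.
C: 0→5
E: 5→13
F: 13→23
D: 23→34
B: 34→50
A: 50→68
Sum = 5+13+23+34+50+68 = 193.
LPT (decreasing processing time): A B D F E C.
A: 0→18
B: 18→34
D: 34→45
F: 45→55
E: 55→63
C: 63→68
Sum = 18+34+45+55+63+68 = 283.
Difference = 193 − 283 = -90.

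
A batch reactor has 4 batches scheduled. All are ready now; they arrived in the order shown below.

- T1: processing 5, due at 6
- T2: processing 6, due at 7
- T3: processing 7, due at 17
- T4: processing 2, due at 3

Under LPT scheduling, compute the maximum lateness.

17

LPT (decreasing processing time): T3 T2 T1 T4.
T3: 0→7, due 17, lateness -10
T2: 7→13, due 7, lateness 6
T1: 13→18, due 6, lateness 12
T4: 18→20, due 3, lateness 17
Maximum = 17.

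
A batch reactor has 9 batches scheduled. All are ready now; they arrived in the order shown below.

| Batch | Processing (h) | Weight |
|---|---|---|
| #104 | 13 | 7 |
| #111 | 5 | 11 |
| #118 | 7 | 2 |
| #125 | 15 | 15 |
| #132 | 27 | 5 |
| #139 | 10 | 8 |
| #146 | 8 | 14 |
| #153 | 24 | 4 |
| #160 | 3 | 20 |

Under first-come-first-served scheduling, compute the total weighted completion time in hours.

5756

FIFO (arrival order): #104 #111 #118 #125 #132 #139 #146 #153 #160.
#104: finishes 13, weight 7, w·C = 91
#111: finishes 18, weight 11, w·C = 198
#118: finishes 25, weight 2, w·C = 50
#125: finishes 40, weight 15, w·C = 600
#132: finishes 67, weight 5, w·C = 335
#139: finishes 77, weight 8, w·C = 616
#146: finishes 85, weight 14, w·C = 1190
#153: finishes 109, weight 4, w·C = 436
#160: finishes 112, weight 20, w·C = 2240
Sum = 91+198+50+600+335+616+1190+436+2240 = 5756.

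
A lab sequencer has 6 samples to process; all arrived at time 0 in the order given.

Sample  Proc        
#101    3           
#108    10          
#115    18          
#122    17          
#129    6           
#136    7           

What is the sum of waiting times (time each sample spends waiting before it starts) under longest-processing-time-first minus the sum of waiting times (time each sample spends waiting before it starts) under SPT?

111

LPT (decreasing processing time): #115 #122 #108 #136 #129 #101.
#115: waits 0, runs 0→18
#122: waits 18, runs 18→35
#108: waits 35, runs 35→45
#136: waits 45, runs 45→52
#129: waits 52, runs 52→58
#101: waits 58, runs 58→61
Sum = 0+18+35+45+52+58 = 208.
SPT (increasing processing time): #101 #129 #136 #108 #122 #115.
#101: waits 0, runs 0→3
#129: waits 3, runs 3→9
#136: waits 9, runs 9→16
#108: waits 16, runs 16→26
#122: waits 26, runs 26→43
#115: waits 43, runs 43→61
Sum = 0+3+9+16+26+43 = 97.
Difference = 208 − 97 = 111.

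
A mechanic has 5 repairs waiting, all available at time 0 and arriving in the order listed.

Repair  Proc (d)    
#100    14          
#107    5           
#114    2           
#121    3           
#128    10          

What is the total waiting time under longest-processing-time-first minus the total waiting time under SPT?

LPT (decreasing processing time): #100 #128 #107 #121 #114.
#100: waits 0, runs 0→14
#128: waits 14, runs 14→24
#107: waits 24, runs 24→29
#121: waits 29, runs 29→32
#114: waits 32, runs 32→34
Sum = 0+14+24+29+32 = 99.
SPT (increasing processing time): #114 #121 #107 #128 #100.
#114: waits 0, runs 0→2
#121: waits 2, runs 2→5
#107: waits 5, runs 5→10
#128: waits 10, runs 10→20
#100: waits 20, runs 20→34
Sum = 0+2+5+10+20 = 37.
Difference = 99 − 37 = 62.

62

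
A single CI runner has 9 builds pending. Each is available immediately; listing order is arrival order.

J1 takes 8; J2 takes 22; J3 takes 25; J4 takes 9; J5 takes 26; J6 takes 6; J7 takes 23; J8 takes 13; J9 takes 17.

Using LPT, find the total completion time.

913

LPT (decreasing processing time): J5 J3 J7 J2 J9 J8 J4 J1 J6.
J5: 0→26
J3: 26→51
J7: 51→74
J2: 74→96
J9: 96→113
J8: 113→126
J4: 126→135
J1: 135→143
J6: 143→149
Sum = 26+51+74+96+113+126+135+143+149 = 913.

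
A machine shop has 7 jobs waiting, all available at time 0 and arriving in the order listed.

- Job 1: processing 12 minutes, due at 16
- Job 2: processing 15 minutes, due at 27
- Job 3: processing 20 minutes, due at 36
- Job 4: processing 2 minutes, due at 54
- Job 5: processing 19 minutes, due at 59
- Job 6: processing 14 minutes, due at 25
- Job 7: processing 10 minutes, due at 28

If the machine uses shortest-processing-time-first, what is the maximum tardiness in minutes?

SPT (increasing processing time): Job 4 Job 7 Job 1 Job 6 Job 2 Job 5 Job 3.
Job 4: 0→2, due 54, tardiness 0
Job 7: 2→12, due 28, tardiness 0
Job 1: 12→24, due 16, tardiness 8
Job 6: 24→38, due 25, tardiness 13
Job 2: 38→53, due 27, tardiness 26
Job 5: 53→72, due 59, tardiness 13
Job 3: 72→92, due 36, tardiness 56
Maximum = 56.

56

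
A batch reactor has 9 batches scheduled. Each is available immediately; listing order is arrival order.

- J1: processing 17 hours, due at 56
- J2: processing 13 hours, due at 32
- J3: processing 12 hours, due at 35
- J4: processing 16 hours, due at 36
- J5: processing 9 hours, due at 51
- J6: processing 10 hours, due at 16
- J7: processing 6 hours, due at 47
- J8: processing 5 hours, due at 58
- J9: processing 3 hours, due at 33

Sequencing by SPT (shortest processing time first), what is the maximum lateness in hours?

SPT (increasing processing time): J9 J8 J7 J5 J6 J3 J2 J4 J1.
J9: 0→3, due 33, lateness -30
J8: 3→8, due 58, lateness -50
J7: 8→14, due 47, lateness -33
J5: 14→23, due 51, lateness -28
J6: 23→33, due 16, lateness 17
J3: 33→45, due 35, lateness 10
J2: 45→58, due 32, lateness 26
J4: 58→74, due 36, lateness 38
J1: 74→91, due 56, lateness 35
Maximum = 38.

38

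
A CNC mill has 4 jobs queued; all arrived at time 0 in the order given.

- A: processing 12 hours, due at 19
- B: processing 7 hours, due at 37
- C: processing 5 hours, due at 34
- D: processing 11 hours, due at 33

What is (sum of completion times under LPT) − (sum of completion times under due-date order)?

LPT (decreasing processing time): A D B C.
A: 0→12
D: 12→23
B: 23→30
C: 30→35
Sum = 12+23+30+35 = 100.
EDD (increasing due date): A D C B.
A: 0→12
D: 12→23
C: 23→28
B: 28→35
Sum = 12+23+28+35 = 98.
Difference = 100 − 98 = 2.

2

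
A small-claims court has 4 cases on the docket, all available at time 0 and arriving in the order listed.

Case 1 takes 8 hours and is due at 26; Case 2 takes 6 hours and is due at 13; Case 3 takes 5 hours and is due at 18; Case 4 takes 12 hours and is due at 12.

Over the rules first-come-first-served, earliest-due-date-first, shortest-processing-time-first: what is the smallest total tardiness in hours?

FIFO (arrival order): Case 1 Case 2 Case 3 Case 4.
Case 1: 0→8, due 26, tardiness 0
Case 2: 8→14, due 13, tardiness 1
Case 3: 14→19, due 18, tardiness 1
Case 4: 19→31, due 12, tardiness 19
Sum = 0+1+1+19 = 21.
EDD (increasing due date): Case 4 Case 2 Case 3 Case 1.
Case 4: 0→12, due 12, tardiness 0
Case 2: 12→18, due 13, tardiness 5
Case 3: 18→23, due 18, tardiness 5
Case 1: 23→31, due 26, tardiness 5
Sum = 0+5+5+5 = 15.
SPT (increasing processing time): Case 3 Case 2 Case 1 Case 4.
Case 3: 0→5, due 18, tardiness 0
Case 2: 5→11, due 13, tardiness 0
Case 1: 11→19, due 26, tardiness 0
Case 4: 19→31, due 12, tardiness 19
Sum = 0+0+0+19 = 19.
FIFO 21, EDD 15, SPT 19 → minimum 15.

15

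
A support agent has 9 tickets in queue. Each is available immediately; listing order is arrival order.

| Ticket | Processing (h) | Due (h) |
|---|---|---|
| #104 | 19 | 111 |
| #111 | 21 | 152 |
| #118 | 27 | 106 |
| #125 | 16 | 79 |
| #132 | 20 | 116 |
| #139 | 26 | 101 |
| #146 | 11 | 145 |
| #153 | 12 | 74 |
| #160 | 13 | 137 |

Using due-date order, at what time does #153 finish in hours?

12

EDD (increasing due date): #153 #125 #139 #118 #104 #132 #160 #146 #111.
#153: 0→12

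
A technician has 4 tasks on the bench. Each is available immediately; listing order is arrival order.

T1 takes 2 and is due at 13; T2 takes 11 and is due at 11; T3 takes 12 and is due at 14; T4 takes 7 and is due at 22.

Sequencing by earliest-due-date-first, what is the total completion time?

EDD (increasing due date): T2 T1 T3 T4.
T2: 0→11
T1: 11→13
T3: 13→25
T4: 25→32
Sum = 11+13+25+32 = 81.

81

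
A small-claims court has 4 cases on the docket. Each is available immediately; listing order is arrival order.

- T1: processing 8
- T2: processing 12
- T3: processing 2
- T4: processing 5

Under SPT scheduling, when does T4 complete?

7

SPT (increasing processing time): T3 T4 T1 T2.
T3: 0→2
T4: 2→7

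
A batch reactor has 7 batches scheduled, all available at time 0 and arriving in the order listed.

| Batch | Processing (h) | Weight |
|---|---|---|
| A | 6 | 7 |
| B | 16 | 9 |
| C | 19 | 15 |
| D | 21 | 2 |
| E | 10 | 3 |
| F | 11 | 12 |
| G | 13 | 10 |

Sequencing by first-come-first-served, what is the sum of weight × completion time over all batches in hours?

FIFO (arrival order): A B C D E F G.
A: finishes 6, weight 7, w·C = 42
B: finishes 22, weight 9, w·C = 198
C: finishes 41, weight 15, w·C = 615
D: finishes 62, weight 2, w·C = 124
E: finishes 72, weight 3, w·C = 216
F: finishes 83, weight 12, w·C = 996
G: finishes 96, weight 10, w·C = 960
Sum = 42+198+615+124+216+996+960 = 3151.

3151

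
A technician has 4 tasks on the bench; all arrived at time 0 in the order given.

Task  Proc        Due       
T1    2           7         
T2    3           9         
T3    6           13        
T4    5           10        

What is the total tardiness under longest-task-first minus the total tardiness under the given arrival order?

LPT (decreasing processing time): T3 T4 T2 T1.
T3: 0→6, due 13, tardiness 0
T4: 6→11, due 10, tardiness 1
T2: 11→14, due 9, tardiness 5
T1: 14→16, due 7, tardiness 9
Sum = 0+1+5+9 = 15.
FIFO (arrival order): T1 T2 T3 T4.
T1: 0→2, due 7, tardiness 0
T2: 2→5, due 9, tardiness 0
T3: 5→11, due 13, tardiness 0
T4: 11→16, due 10, tardiness 6
Sum = 0+0+0+6 = 6.
Difference = 15 − 6 = 9.

9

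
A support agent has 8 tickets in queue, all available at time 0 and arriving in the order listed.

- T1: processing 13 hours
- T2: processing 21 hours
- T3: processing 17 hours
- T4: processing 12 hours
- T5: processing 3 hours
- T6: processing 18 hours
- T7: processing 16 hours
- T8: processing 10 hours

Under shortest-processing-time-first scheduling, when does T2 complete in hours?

110

SPT (increasing processing time): T5 T8 T4 T1 T7 T3 T6 T2.
T5: 0→3
T8: 3→13
T4: 13→25
T1: 25→38
T7: 38→54
T3: 54→71
T6: 71→89
T2: 89→110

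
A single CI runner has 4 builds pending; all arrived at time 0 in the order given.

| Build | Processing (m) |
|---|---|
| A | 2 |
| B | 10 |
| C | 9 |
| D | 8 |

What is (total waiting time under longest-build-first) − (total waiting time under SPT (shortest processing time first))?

25

LPT (decreasing processing time): B C D A.
B: waits 0, runs 0→10
C: waits 10, runs 10→19
D: waits 19, runs 19→27
A: waits 27, runs 27→29
Sum = 0+10+19+27 = 56.
SPT (increasing processing time): A D C B.
A: waits 0, runs 0→2
D: waits 2, runs 2→10
C: waits 10, runs 10→19
B: waits 19, runs 19→29
Sum = 0+2+10+19 = 31.
Difference = 56 − 31 = 25.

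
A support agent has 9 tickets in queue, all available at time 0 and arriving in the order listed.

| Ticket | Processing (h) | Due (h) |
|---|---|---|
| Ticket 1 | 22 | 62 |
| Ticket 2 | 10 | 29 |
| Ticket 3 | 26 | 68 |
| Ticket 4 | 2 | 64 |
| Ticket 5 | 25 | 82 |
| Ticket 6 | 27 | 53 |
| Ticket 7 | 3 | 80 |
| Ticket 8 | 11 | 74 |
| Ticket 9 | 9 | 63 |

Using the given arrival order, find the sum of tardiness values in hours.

FIFO (arrival order): Ticket 1 Ticket 2 Ticket 3 Ticket 4 Ticket 5 Ticket 6 Ticket 7 Ticket 8 Ticket 9.
Ticket 1: 0→22, due 62, tardiness 0
Ticket 2: 22→32, due 29, tardiness 3
Ticket 3: 32→58, due 68, tardiness 0
Ticket 4: 58→60, due 64, tardiness 0
Ticket 5: 60→85, due 82, tardiness 3
Ticket 6: 85→112, due 53, tardiness 59
Ticket 7: 112→115, due 80, tardiness 35
Ticket 8: 115→126, due 74, tardiness 52
Ticket 9: 126→135, due 63, tardiness 72
Sum = 0+3+0+0+3+59+35+52+72 = 224.

224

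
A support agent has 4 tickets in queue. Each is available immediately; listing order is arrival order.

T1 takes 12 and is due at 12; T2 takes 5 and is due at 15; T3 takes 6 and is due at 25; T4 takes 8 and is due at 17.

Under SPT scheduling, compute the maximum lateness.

19

SPT (increasing processing time): T2 T3 T4 T1.
T2: 0→5, due 15, lateness -10
T3: 5→11, due 25, lateness -14
T4: 11→19, due 17, lateness 2
T1: 19→31, due 12, lateness 19
Maximum = 19.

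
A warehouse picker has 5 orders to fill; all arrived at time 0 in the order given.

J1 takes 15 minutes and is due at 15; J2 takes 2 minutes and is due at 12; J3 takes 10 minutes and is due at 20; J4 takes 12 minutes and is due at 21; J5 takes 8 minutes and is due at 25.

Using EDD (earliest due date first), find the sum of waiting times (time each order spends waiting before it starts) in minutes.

85

EDD (increasing due date): J2 J1 J3 J4 J5.
J2: waits 0, runs 0→2
J1: waits 2, runs 2→17
J3: waits 17, runs 17→27
J4: waits 27, runs 27→39
J5: waits 39, runs 39→47
Sum = 0+2+17+27+39 = 85.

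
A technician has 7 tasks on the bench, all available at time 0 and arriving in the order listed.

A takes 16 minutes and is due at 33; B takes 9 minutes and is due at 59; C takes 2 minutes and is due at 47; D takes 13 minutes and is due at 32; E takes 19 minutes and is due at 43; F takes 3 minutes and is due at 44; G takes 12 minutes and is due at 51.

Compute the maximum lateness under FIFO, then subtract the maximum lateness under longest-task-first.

FIFO (arrival order): A B C D E F G.
A: 0→16, due 33, lateness -17
B: 16→25, due 59, lateness -34
C: 25→27, due 47, lateness -20
D: 27→40, due 32, lateness 8
E: 40→59, due 43, lateness 16
F: 59→62, due 44, lateness 18
G: 62→74, due 51, lateness 23
Maximum = 23.
LPT (decreasing processing time): E A D G B F C.
E: 0→19, due 43, lateness -24
A: 19→35, due 33, lateness 2
D: 35→48, due 32, lateness 16
G: 48→60, due 51, lateness 9
B: 60→69, due 59, lateness 10
F: 69→72, due 44, lateness 28
C: 72→74, due 47, lateness 27
Maximum = 28.
Difference = 23 − 28 = -5.

-5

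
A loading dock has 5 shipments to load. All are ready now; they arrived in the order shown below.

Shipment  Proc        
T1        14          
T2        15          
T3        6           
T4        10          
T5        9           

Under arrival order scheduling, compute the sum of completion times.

FIFO (arrival order): T1 T2 T3 T4 T5.
T1: 0→14
T2: 14→29
T3: 29→35
T4: 35→45
T5: 45→54
Sum = 14+29+35+45+54 = 177.

177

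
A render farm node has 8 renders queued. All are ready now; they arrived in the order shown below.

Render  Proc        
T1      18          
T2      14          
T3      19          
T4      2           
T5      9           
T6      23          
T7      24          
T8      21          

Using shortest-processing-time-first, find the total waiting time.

332

SPT (increasing processing time): T4 T5 T2 T1 T3 T8 T6 T7.
T4: waits 0, runs 0→2
T5: waits 2, runs 2→11
T2: waits 11, runs 11→25
T1: waits 25, runs 25→43
T3: waits 43, runs 43→62
T8: waits 62, runs 62→83
T6: waits 83, runs 83→106
T7: waits 106, runs 106→130
Sum = 0+2+11+25+43+62+83+106 = 332.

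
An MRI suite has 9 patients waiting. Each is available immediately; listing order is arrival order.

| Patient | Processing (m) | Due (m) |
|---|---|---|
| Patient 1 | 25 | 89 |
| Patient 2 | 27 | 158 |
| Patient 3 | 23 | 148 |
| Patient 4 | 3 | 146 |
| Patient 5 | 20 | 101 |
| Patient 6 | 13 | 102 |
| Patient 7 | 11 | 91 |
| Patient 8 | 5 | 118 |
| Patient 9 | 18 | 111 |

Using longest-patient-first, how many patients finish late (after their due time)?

LPT (decreasing processing time): Patient 2 Patient 1 Patient 3 Patient 5 Patient 9 Patient 6 Patient 7 Patient 8 Patient 4.
Patient 2: 0→27, due 158, tardiness 0
Patient 1: 27→52, due 89, tardiness 0
Patient 3: 52→75, due 148, tardiness 0
Patient 5: 75→95, due 101, tardiness 0
Patient 9: 95→113, due 111, tardiness 2
Patient 6: 113→126, due 102, tardiness 24
Patient 7: 126→137, due 91, tardiness 46
Patient 8: 137→142, due 118, tardiness 24
Patient 4: 142→145, due 146, tardiness 0
Late patients: 4.

4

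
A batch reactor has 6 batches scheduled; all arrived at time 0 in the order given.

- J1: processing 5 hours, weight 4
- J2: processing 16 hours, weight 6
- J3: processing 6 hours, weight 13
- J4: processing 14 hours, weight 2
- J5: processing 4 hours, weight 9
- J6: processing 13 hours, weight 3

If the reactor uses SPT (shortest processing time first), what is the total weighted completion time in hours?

SPT (increasing processing time): J5 J1 J3 J6 J4 J2.
J5: finishes 4, weight 9, w·C = 36
J1: finishes 9, weight 4, w·C = 36
J3: finishes 15, weight 13, w·C = 195
J6: finishes 28, weight 3, w·C = 84
J4: finishes 42, weight 2, w·C = 84
J2: finishes 58, weight 6, w·C = 348
Sum = 36+36+195+84+84+348 = 783.

783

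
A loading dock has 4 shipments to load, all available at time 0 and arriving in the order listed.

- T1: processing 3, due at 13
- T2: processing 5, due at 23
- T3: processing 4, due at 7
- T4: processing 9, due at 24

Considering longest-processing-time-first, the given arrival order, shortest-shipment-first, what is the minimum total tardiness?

LPT (decreasing processing time): T4 T2 T3 T1.
T4: 0→9, due 24, tardiness 0
T2: 9→14, due 23, tardiness 0
T3: 14→18, due 7, tardiness 11
T1: 18→21, due 13, tardiness 8
Sum = 0+0+11+8 = 19.
FIFO (arrival order): T1 T2 T3 T4.
T1: 0→3, due 13, tardiness 0
T2: 3→8, due 23, tardiness 0
T3: 8→12, due 7, tardiness 5
T4: 12→21, due 24, tardiness 0
Sum = 0+0+5+0 = 5.
SPT (increasing processing time): T1 T3 T2 T4.
T1: 0→3, due 13, tardiness 0
T3: 3→7, due 7, tardiness 0
T2: 7→12, due 23, tardiness 0
T4: 12→21, due 24, tardiness 0
Sum = 0+0+0+0 = 0.
LPT 19, FIFO 5, SPT 0 → minimum 0.

0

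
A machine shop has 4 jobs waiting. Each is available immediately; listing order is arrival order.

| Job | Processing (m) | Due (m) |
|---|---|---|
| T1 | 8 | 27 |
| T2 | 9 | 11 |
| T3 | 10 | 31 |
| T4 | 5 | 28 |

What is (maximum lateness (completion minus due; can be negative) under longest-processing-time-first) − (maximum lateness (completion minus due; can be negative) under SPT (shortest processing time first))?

-3

LPT (decreasing processing time): T3 T2 T1 T4.
T3: 0→10, due 31, lateness -21
T2: 10→19, due 11, lateness 8
T1: 19→27, due 27, lateness 0
T4: 27→32, due 28, lateness 4
Maximum = 8.
SPT (increasing processing time): T4 T1 T2 T3.
T4: 0→5, due 28, lateness -23
T1: 5→13, due 27, lateness -14
T2: 13→22, due 11, lateness 11
T3: 22→32, due 31, lateness 1
Maximum = 11.
Difference = 8 − 11 = -3.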